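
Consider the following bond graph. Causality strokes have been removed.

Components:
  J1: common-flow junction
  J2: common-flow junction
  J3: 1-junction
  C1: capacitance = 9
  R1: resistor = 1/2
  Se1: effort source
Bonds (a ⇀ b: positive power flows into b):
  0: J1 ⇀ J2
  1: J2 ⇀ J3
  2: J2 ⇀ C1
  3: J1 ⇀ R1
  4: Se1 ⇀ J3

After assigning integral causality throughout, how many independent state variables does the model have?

#4 →J3  (Se1 fixes effort; stroke away)
#1 →J2  (closing 1-jn rule on J3)
#2 →J2  (C1 integral (e out))
#0 →J1  (J2: last free bond brings flow in)
#3 →R1  (only one flow-in slot at J1)

1  (C1 all integral)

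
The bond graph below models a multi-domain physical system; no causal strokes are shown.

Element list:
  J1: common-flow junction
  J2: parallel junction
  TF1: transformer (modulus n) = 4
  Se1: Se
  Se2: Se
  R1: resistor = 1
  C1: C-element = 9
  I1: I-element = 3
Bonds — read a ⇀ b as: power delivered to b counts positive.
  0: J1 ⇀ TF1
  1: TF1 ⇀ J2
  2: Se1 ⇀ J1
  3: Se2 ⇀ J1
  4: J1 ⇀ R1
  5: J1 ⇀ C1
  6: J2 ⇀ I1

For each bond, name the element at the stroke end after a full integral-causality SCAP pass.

#0 stroke at TF1
#1 stroke at J2
#2 stroke at J1
#3 stroke at J1
#4 stroke at J1
#5 stroke at J1
#6 stroke at I1

#2 stroke at J1  (Se1: effort source, stroke at far end)
#3 stroke at J1  (Se2: effort source, stroke at far end)
#5 stroke at J1  (C1 integral (e out))
#6 stroke at I1  (I1: I, integral causality)
#1 stroke at J2  (only one effort-in slot at J2)
#0 stroke at TF1  (TF TF1: opposite of bond 1)
#4 stroke at J1  (J1 flow already set via bond 0)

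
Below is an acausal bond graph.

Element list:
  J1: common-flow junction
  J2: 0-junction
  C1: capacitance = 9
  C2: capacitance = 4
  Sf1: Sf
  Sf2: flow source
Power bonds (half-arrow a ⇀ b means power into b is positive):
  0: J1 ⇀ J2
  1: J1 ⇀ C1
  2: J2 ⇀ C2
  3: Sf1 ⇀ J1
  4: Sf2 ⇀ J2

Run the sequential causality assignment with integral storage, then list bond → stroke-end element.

bond 0 →J1
bond 1 →J1
bond 2 →J2
bond 3 →Sf1
bond 4 →Sf2

bond 3 →Sf1  (Sf1 fixes flow; stroke at Sf1)
bond 4 →Sf2  (Sf2 (Sf) sets flow on bond)
bond 0 →J1  (J1: bond 3 brought flow, rest push out)
bond 1 →J1  (J1: bond 3 brought flow, rest push out)
bond 2 →J2  (closing 0-jn rule on J2)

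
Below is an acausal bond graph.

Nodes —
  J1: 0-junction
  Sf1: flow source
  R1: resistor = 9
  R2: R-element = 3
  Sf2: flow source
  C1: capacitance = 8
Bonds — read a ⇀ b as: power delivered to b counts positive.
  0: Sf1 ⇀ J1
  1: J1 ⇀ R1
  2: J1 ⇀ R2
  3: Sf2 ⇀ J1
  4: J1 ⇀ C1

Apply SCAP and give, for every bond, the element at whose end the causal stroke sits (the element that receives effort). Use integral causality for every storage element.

b0 |Sf1  (Sf1 fixes flow; stroke at Sf1)
b3 |Sf2  (Sf2 fixes flow; stroke at Sf2)
b4 |J1  (C1 integral (e out))
b1 |R1  (J1: bond 4 brought effort, rest push out)
b2 |R2  (0-jn J1 has e-setter on 4)

bond 0 stroke at Sf1
bond 1 stroke at R1
bond 2 stroke at R2
bond 3 stroke at Sf2
bond 4 stroke at J1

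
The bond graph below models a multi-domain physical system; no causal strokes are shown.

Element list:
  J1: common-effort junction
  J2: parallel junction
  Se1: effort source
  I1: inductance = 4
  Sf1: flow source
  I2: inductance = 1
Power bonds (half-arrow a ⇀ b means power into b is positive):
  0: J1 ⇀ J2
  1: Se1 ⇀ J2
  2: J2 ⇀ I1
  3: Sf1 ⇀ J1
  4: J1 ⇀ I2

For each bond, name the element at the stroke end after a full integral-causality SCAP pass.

β0 |J1
β1 |J2
β2 |I1
β3 |Sf1
β4 |I2

#1 stroke at J2  (Se1 fixes effort; stroke away)
#3 stroke at Sf1  (Sf1 fixes flow; stroke at Sf1)
#0 stroke at J1  (J2 effort already set via bond 1)
#2 stroke at I1  (common-e at J2 fixed by 1)
#4 stroke at I2  (common-e at J1 fixed by 0)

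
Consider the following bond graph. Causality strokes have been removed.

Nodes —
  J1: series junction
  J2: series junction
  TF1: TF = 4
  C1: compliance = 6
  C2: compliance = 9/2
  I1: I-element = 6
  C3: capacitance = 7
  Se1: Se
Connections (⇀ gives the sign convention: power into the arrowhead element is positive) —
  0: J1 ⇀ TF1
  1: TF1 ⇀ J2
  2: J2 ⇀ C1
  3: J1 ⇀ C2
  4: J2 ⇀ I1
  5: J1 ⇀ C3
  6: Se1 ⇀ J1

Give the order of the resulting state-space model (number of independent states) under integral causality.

b6 →J1  (Se1: effort source, stroke at far end)
b2 →J2  (C1 integral (e out))
b3 →J1  (prefer integral on C2)
b4 →I1  (I1 integral (f out))
b1 →J2  (1-jn J2 has f-setter on 4)
b0 →TF1  (TF TF1: opposite of bond 1)
b5 →J1  (J1 flow already set via bond 0)

4  (C1, C2, C3, I1 all integral)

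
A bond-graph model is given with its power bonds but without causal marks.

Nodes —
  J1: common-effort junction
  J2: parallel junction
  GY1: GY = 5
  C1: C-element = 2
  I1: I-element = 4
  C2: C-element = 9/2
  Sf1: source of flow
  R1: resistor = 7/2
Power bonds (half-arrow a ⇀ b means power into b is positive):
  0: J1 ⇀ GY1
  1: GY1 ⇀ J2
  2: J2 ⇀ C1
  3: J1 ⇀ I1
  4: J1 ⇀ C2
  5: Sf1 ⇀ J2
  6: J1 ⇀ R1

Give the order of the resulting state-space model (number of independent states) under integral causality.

#5 stroke at Sf1  (Sf1 fixes flow; stroke at Sf1)
#2 stroke at J2  (C1 integral (e out))
#1 stroke at GY1  (0-jn J2 has e-setter on 2)
#0 stroke at GY1  (GY1: gyrator matches bond 1)
#3 stroke at I1  (I1 outputs flow p/I1)
#4 stroke at J1  (C2: C, integral causality)
#6 stroke at R1  (0-jn J1 has e-setter on 4)

3  (C1, C2, I1 all integral)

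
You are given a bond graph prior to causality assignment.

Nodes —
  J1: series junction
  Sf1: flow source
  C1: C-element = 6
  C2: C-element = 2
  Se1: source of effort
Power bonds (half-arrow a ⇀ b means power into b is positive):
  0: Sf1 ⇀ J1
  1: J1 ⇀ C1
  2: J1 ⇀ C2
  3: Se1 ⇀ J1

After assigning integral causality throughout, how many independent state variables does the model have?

2  (C1, C2 all integral)

#0 stroke→Sf1  (source Sf1 imposes f)
#3 stroke→J1  (Se1 (Se) sets effort on bond)
#1 stroke→J1  (J1 flow already set via bond 0)
#2 stroke→J1  (J1: bond 0 brought flow, rest push out)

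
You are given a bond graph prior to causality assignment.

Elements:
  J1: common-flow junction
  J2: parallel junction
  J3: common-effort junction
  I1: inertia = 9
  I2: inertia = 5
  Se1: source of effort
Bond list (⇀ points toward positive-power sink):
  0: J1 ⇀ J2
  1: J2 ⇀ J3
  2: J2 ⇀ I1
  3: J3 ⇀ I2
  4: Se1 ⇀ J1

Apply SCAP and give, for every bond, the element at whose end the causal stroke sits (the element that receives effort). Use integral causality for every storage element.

β0 →J2
β1 →J3
β2 →I1
β3 →I2
β4 →J1

#4 →J1  (Se1: effort source, stroke at far end)
#0 →J2  (only one flow-in slot at J1)
#1 →J3  (common-e at J2 fixed by 0)
#2 →I1  (0-jn J2 has e-setter on 0)
#3 →I2  (J3 effort already set via bond 1)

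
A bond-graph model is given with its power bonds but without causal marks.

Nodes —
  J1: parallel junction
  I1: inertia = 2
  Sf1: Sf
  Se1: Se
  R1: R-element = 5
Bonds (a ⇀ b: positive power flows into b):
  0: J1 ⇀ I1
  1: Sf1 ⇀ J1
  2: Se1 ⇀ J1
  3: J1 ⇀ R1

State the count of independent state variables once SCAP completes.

bond 1 stroke→Sf1  (source Sf1 imposes f)
bond 2 stroke→J1  (Se1 fixes effort; stroke away)
bond 0 stroke→I1  (0-jn J1 has e-setter on 2)
bond 3 stroke→R1  (common-e at J1 fixed by 2)

1  (I1 all integral)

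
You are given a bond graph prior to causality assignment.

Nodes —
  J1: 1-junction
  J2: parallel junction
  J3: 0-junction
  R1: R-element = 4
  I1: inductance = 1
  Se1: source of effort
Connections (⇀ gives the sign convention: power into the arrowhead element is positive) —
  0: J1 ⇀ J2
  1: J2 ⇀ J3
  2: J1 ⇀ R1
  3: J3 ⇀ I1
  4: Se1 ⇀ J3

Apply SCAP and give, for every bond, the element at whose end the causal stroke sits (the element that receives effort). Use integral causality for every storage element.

#4 |J3  (Se1 (Se) sets effort on bond)
#1 |J2  (0-jn J3 has e-setter on 4)
#3 |I1  (0-jn J3 has e-setter on 4)
#0 |J1  (J2: bond 1 brought effort, rest push out)
#2 |R1  (J1: last free bond brings flow in)

β0 →J1
β1 →J2
β2 →R1
β3 →I1
β4 →J3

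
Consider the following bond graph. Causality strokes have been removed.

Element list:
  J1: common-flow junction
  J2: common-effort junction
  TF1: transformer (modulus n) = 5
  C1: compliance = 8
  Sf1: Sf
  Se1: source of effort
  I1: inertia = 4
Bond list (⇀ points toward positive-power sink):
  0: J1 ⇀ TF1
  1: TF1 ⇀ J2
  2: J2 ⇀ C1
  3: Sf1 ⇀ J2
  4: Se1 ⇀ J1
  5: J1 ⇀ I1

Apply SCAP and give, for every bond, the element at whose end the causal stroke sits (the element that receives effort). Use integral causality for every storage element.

#0 stroke at J1
#1 stroke at TF1
#2 stroke at J2
#3 stroke at Sf1
#4 stroke at J1
#5 stroke at I1

bond 3 →Sf1  (source Sf1 imposes f)
bond 4 →J1  (Se1: effort source, stroke at far end)
bond 2 →J2  (C1 integral (e out))
bond 1 →TF1  (common-e at J2 fixed by 2)
bond 0 →J1  (TF TF1: opposite of bond 1)
bond 5 →I1  (J1: last free bond brings flow in)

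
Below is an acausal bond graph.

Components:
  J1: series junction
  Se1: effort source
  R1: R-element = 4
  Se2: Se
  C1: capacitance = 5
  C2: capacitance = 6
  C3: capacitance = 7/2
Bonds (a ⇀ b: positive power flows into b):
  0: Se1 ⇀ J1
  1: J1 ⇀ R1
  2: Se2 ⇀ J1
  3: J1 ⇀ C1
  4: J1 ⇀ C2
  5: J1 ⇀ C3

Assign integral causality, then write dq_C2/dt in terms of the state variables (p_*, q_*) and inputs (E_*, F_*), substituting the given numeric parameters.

β0 →J1  (Se1: effort source, stroke at far end)
β2 →J1  (Se2 (Se) sets effort on bond)
β3 →J1  (C1: C, integral causality)
β4 →J1  (C2 integral (e out))
β5 →J1  (C3: C, integral causality)
β1 →R1  (closing 1-jn rule on J1)

dq_C2/dt = E_Se1/4 + E_Se2/4 - q_C1/20 - q_C2/24 - q_C3/14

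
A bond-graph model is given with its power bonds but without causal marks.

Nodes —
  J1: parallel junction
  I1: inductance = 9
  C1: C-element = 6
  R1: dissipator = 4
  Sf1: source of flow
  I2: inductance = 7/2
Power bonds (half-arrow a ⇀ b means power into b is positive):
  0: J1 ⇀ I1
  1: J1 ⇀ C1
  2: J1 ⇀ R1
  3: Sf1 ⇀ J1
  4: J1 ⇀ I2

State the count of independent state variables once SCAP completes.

β3 stroke at Sf1  (source Sf1 imposes f)
β0 stroke at I1  (I1: I, integral causality)
β1 stroke at J1  (C1: C, integral causality)
β2 stroke at R1  (J1: bond 1 brought effort, rest push out)
β4 stroke at I2  (0-jn J1 has e-setter on 1)

3  (C1, I1, I2 all integral)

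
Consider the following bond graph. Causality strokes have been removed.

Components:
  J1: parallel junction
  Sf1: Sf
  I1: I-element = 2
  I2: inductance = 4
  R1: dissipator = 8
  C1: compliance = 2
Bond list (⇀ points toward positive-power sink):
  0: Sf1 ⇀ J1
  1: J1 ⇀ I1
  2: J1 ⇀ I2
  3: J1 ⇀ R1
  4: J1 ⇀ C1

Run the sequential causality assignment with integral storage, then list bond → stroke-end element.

#0 →Sf1
#1 →I1
#2 →I2
#3 →R1
#4 →J1

bond 0 →Sf1  (Sf1 (Sf) sets flow on bond)
bond 1 →I1  (I1 integral (f out))
bond 2 →I2  (I2 integral (f out))
bond 4 →J1  (C1: C, integral causality)
bond 3 →R1  (common-e at J1 fixed by 4)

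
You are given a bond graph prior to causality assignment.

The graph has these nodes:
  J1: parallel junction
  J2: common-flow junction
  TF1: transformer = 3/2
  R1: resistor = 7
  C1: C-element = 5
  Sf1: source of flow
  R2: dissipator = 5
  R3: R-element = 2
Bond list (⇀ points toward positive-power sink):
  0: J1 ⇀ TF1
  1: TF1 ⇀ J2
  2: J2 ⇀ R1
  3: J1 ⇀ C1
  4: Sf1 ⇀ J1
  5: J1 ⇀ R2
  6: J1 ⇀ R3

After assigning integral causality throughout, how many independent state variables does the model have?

bond 4 |Sf1  (Sf1: flow source, stroke at near end)
bond 3 |J1  (C1: C, integral causality)
bond 0 |TF1  (J1 effort already set via bond 3)
bond 5 |R2  (J1: bond 3 brought effort, rest push out)
bond 6 |R3  (0-jn J1 has e-setter on 3)
bond 1 |J2  (TF1: transformer flips bond 0)
bond 2 |R1  (J2 needs exactly one f-in)

1  (C1 all integral)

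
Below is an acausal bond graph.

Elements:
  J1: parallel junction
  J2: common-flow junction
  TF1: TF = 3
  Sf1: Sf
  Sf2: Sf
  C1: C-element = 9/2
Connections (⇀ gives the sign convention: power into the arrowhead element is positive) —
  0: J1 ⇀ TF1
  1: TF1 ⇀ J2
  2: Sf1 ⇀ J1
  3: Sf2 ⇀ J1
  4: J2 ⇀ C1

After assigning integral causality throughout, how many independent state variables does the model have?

#2 stroke at Sf1  (Sf1 fixes flow; stroke at Sf1)
#3 stroke at Sf2  (Sf2 fixes flow; stroke at Sf2)
#0 stroke at J1  (only one effort-in slot at J1)
#1 stroke at TF1  (TF1 one-in-one-out from 0)
#4 stroke at J2  (J2 flow already set via bond 1)

1  (C1 all integral)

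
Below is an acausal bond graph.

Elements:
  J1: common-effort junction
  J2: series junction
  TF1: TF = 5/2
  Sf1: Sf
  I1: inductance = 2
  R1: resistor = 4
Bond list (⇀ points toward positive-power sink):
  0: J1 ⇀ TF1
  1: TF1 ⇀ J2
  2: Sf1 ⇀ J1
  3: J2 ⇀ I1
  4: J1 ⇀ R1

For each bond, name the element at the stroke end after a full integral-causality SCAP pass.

β0 stroke at TF1
β1 stroke at J2
β2 stroke at Sf1
β3 stroke at I1
β4 stroke at J1

#2 stroke at Sf1  (Sf1 fixes flow; stroke at Sf1)
#3 stroke at I1  (prefer integral on I1)
#1 stroke at J2  (common-f at J2 fixed by 3)
#0 stroke at TF1  (TF1 one-in-one-out from 1)
#4 stroke at J1  (J1: last free bond brings effort in)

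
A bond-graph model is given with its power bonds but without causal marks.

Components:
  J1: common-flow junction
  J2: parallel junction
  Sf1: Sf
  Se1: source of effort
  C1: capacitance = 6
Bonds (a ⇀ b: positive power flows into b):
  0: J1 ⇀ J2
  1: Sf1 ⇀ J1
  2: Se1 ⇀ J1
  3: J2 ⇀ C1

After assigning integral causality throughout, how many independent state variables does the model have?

b1 stroke→Sf1  (source Sf1 imposes f)
b2 stroke→J1  (Se1 fixes effort; stroke away)
b0 stroke→J1  (1-jn J1 has f-setter on 1)
b3 stroke→J2  (J2 needs exactly one e-in)

1  (C1 all integral)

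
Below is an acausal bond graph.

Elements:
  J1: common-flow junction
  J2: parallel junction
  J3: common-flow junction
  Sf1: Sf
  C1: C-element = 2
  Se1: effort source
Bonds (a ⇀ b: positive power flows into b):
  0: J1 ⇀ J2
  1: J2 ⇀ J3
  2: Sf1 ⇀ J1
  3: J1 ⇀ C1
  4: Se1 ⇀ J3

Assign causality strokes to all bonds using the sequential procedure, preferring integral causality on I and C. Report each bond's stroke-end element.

β0 stroke→J1
β1 stroke→J2
β2 stroke→Sf1
β3 stroke→J1
β4 stroke→J3

#2 |Sf1  (Sf1 (Sf) sets flow on bond)
#4 |J3  (source Se1 imposes e)
#0 |J1  (J1 flow already set via bond 2)
#3 |J1  (common-f at J1 fixed by 2)
#1 |J2  (closing 0-jn rule on J2)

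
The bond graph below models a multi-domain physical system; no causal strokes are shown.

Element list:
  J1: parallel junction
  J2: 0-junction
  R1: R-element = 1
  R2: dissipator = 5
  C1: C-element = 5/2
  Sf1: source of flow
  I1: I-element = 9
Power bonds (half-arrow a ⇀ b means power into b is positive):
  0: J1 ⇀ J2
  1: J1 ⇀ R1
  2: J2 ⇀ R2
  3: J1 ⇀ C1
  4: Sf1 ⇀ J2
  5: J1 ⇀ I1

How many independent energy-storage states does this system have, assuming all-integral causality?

bond 4 |Sf1  (source Sf1 imposes f)
bond 3 |J1  (C1: C, integral causality)
bond 0 |J2  (0-jn J1 has e-setter on 3)
bond 1 |R1  (J1: bond 3 brought effort, rest push out)
bond 5 |I1  (0-jn J1 has e-setter on 3)
bond 2 |R2  (common-e at J2 fixed by 0)

2  (C1, I1 all integral)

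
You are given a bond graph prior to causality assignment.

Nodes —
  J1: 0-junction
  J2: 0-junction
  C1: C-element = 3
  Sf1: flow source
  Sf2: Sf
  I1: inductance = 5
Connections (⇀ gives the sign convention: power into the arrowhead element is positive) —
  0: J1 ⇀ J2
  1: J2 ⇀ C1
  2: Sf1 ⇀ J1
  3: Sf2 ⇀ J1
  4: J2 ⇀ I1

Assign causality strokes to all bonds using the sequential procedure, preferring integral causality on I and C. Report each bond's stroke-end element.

#2 |Sf1  (source Sf1 imposes f)
#3 |Sf2  (source Sf2 imposes f)
#0 |J1  (J1: last free bond brings effort in)
#1 |J2  (C1 integral (e out))
#4 |I1  (common-e at J2 fixed by 1)

bond 0 stroke at J1
bond 1 stroke at J2
bond 2 stroke at Sf1
bond 3 stroke at Sf2
bond 4 stroke at I1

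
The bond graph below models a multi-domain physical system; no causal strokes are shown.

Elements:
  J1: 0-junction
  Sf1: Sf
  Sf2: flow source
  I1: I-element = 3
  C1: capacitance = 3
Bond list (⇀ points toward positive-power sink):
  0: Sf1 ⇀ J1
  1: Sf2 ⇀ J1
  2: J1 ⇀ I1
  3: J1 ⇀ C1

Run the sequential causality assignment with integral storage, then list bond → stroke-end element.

bond 0 |Sf1  (Sf1 fixes flow; stroke at Sf1)
bond 1 |Sf2  (Sf2 (Sf) sets flow on bond)
bond 2 |I1  (prefer integral on I1)
bond 3 |J1  (J1: last free bond brings effort in)

#0 |Sf1
#1 |Sf2
#2 |I1
#3 |J1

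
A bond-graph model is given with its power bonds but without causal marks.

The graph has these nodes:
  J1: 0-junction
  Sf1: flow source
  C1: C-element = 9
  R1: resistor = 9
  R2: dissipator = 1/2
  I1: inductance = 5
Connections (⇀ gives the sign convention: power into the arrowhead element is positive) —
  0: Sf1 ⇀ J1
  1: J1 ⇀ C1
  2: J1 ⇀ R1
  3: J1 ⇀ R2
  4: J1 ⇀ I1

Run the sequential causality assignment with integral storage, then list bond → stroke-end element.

b0 stroke at Sf1  (Sf1 (Sf) sets flow on bond)
b1 stroke at J1  (C1 outputs effort q/C1)
b2 stroke at R1  (J1: bond 1 brought effort, rest push out)
b3 stroke at R2  (0-jn J1 has e-setter on 1)
b4 stroke at I1  (0-jn J1 has e-setter on 1)

bond 0 →Sf1
bond 1 →J1
bond 2 →R1
bond 3 →R2
bond 4 →I1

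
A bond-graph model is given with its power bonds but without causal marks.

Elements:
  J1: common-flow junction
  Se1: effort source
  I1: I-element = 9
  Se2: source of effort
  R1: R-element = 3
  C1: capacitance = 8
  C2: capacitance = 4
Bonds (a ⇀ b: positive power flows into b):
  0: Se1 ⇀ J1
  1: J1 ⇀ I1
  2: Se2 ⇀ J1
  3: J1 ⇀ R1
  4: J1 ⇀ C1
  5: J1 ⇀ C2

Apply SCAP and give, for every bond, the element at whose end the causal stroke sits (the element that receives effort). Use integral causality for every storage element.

β0 →J1  (Se1 fixes effort; stroke away)
β2 →J1  (source Se2 imposes e)
β1 →I1  (I1 outputs flow p/I1)
β3 →J1  (common-f at J1 fixed by 1)
β4 →J1  (J1 flow already set via bond 1)
β5 →J1  (common-f at J1 fixed by 1)

#0 →J1
#1 →I1
#2 →J1
#3 →J1
#4 →J1
#5 →J1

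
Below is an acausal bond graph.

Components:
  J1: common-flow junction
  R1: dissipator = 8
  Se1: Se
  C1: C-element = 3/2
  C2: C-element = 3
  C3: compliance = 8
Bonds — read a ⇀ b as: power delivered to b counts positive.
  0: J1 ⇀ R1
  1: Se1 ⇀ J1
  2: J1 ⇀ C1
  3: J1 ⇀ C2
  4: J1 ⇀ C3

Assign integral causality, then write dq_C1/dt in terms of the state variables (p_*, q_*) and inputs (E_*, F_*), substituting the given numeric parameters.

#1 →J1  (Se1 (Se) sets effort on bond)
#2 →J1  (prefer integral on C1)
#3 →J1  (prefer integral on C2)
#4 →J1  (C3 integral (e out))
#0 →R1  (only one flow-in slot at J1)

dq_C1/dt = E_Se1/8 - q_C1/12 - q_C2/24 - q_C3/64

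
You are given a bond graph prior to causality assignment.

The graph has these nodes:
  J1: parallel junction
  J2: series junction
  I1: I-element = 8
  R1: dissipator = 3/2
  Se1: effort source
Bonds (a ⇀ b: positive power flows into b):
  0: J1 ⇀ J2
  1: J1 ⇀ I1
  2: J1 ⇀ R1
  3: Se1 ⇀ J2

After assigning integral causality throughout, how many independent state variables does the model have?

1  (I1 all integral)

b3 stroke at J2  (source Se1 imposes e)
b0 stroke at J1  (J2: last free bond brings flow in)
b1 stroke at I1  (common-e at J1 fixed by 0)
b2 stroke at R1  (J1 effort already set via bond 0)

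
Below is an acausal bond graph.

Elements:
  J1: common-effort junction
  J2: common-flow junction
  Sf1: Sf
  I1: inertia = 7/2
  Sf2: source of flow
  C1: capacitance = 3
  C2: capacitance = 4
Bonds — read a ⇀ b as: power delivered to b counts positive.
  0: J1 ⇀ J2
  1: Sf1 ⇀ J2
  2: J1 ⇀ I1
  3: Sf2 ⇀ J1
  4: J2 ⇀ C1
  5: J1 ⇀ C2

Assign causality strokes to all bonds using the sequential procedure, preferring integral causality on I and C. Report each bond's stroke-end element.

b0 →J2
b1 →Sf1
b2 →I1
b3 →Sf2
b4 →J2
b5 →J1

β1 →Sf1  (Sf1: flow source, stroke at near end)
β3 →Sf2  (Sf2: flow source, stroke at near end)
β0 →J2  (J2 flow already set via bond 1)
β4 →J2  (1-jn J2 has f-setter on 1)
β2 →I1  (prefer integral on I1)
β5 →J1  (J1: last free bond brings effort in)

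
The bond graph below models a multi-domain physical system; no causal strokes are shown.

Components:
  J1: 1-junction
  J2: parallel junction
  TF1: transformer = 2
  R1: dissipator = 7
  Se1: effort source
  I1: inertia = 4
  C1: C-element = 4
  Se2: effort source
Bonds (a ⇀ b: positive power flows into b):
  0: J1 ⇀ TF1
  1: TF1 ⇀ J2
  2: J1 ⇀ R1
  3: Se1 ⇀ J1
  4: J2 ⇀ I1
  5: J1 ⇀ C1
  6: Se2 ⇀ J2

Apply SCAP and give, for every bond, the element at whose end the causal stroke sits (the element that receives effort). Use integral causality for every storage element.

#3 →J1  (Se1 (Se) sets effort on bond)
#6 →J2  (Se2 fixes effort; stroke away)
#1 →TF1  (J2: bond 6 brought effort, rest push out)
#4 →I1  (J2 effort already set via bond 6)
#0 →J1  (through TF1, causality passes straight; one stroke at TF1)
#5 →J1  (C1 integral (e out))
#2 →R1  (only one flow-in slot at J1)

β0 |J1
β1 |TF1
β2 |R1
β3 |J1
β4 |I1
β5 |J1
β6 |J2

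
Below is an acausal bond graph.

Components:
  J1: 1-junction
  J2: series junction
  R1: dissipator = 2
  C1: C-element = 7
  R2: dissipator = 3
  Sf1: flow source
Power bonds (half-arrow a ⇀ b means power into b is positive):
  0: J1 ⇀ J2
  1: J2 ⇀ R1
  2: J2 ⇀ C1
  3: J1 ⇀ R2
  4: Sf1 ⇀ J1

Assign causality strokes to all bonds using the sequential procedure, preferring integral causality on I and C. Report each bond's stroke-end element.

b0 |J1
b1 |J2
b2 |J2
b3 |J1
b4 |Sf1

β4 stroke→Sf1  (source Sf1 imposes f)
β0 stroke→J1  (1-jn J1 has f-setter on 4)
β3 stroke→J1  (J1: bond 4 brought flow, rest push out)
β1 stroke→J2  (1-jn J2 has f-setter on 0)
β2 stroke→J2  (1-jn J2 has f-setter on 0)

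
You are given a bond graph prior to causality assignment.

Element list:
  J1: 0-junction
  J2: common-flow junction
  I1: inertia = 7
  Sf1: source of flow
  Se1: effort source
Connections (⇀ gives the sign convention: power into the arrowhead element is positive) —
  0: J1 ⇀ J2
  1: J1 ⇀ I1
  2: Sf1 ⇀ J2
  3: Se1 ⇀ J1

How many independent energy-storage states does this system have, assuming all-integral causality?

bond 2 →Sf1  (source Sf1 imposes f)
bond 3 →J1  (Se1 fixes effort; stroke away)
bond 0 →J2  (J1: bond 3 brought effort, rest push out)
bond 1 →I1  (J1 effort already set via bond 3)

1  (I1 all integral)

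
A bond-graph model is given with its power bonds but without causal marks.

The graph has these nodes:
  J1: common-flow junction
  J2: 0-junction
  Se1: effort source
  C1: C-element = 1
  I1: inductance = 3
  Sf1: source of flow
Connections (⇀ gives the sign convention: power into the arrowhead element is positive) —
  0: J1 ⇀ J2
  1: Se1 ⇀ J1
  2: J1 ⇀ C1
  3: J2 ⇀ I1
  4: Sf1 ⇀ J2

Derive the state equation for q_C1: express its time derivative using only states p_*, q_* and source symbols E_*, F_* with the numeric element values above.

dq_C1/dt = -F_Sf1 + p_I1/3

b1 |J1  (Se1 (Se) sets effort on bond)
b4 |Sf1  (source Sf1 imposes f)
b2 |J1  (prefer integral on C1)
b0 |J2  (closing 1-jn rule on J1)
b3 |I1  (J2 effort already set via bond 0)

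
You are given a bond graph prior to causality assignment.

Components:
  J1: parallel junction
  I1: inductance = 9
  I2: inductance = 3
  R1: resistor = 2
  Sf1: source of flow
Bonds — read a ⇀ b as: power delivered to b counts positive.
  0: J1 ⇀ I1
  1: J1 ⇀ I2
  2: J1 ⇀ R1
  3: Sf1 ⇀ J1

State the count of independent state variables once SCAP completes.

2  (I1, I2 all integral)

bond 3 stroke at Sf1  (Sf1 fixes flow; stroke at Sf1)
bond 0 stroke at I1  (prefer integral on I1)
bond 1 stroke at I2  (I2: I, integral causality)
bond 2 stroke at J1  (J1: last free bond brings effort in)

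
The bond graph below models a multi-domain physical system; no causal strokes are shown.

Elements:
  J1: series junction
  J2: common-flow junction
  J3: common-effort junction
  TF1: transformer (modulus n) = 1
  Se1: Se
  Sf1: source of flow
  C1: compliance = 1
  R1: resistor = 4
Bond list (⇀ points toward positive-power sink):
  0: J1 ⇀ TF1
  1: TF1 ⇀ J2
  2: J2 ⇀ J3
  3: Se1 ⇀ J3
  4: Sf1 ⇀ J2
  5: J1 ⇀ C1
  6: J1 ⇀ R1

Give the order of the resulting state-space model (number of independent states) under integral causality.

β3 stroke→J3  (Se1 (Se) sets effort on bond)
β4 stroke→Sf1  (Sf1 (Sf) sets flow on bond)
β1 stroke→J2  (common-f at J2 fixed by 4)
β2 stroke→J2  (1-jn J2 has f-setter on 4)
β0 stroke→TF1  (through TF1, causality passes straight; one stroke at TF1)
β5 stroke→J1  (1-jn J1 has f-setter on 0)
β6 stroke→J1  (J1 flow already set via bond 0)

1  (C1 all integral)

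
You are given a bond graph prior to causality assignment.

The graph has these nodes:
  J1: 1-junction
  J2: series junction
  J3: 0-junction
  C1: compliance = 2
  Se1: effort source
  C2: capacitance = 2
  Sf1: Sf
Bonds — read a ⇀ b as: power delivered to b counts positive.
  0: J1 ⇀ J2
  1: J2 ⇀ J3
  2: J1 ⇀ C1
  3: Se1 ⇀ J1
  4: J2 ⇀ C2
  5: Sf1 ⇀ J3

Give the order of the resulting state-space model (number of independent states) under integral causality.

b3 stroke at J1  (Se1 (Se) sets effort on bond)
b5 stroke at Sf1  (Sf1: flow source, stroke at near end)
b1 stroke at J3  (only one effort-in slot at J3)
b0 stroke at J2  (1-jn J2 has f-setter on 1)
b4 stroke at J2  (1-jn J2 has f-setter on 1)
b2 stroke at J1  (J1 flow already set via bond 0)

2  (C1, C2 all integral)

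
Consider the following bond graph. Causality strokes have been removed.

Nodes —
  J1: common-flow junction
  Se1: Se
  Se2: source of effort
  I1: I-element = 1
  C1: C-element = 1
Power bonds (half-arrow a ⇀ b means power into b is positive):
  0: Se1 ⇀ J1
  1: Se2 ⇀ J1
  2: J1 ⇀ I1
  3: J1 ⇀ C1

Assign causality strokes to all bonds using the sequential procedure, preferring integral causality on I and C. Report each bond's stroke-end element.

bond 0 stroke→J1
bond 1 stroke→J1
bond 2 stroke→I1
bond 3 stroke→J1

β0 →J1  (Se1 (Se) sets effort on bond)
β1 →J1  (Se2 (Se) sets effort on bond)
β2 →I1  (I1: I, integral causality)
β3 →J1  (J1: bond 2 brought flow, rest push out)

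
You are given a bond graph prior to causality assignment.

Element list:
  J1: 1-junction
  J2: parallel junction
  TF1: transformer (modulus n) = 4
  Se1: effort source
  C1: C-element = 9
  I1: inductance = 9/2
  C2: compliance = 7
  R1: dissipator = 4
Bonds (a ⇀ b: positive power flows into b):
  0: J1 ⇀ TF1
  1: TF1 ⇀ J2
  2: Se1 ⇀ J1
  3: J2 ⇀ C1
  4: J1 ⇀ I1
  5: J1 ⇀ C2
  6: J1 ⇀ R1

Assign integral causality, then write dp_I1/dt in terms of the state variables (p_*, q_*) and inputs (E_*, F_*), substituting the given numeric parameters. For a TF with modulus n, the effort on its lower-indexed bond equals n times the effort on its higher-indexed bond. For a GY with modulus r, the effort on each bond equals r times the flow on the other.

#2 stroke at J1  (Se1 fixes effort; stroke away)
#3 stroke at J2  (C1 integral (e out))
#1 stroke at TF1  (J2: bond 3 brought effort, rest push out)
#0 stroke at J1  (TF1 one-in-one-out from 1)
#4 stroke at I1  (I1 outputs flow p/I1)
#5 stroke at J1  (common-f at J1 fixed by 4)
#6 stroke at J1  (J1 flow already set via bond 4)

dp_I1/dt = E_Se1 - 8*p_I1/9 - 4*q_C1/9 - q_C2/7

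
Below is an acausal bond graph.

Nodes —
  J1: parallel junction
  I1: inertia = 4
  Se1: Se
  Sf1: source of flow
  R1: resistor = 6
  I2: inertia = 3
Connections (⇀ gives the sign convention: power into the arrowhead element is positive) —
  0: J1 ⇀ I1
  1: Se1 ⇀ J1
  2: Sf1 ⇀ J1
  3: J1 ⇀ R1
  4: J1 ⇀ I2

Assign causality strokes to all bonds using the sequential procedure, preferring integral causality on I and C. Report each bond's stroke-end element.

β1 |J1  (Se1 fixes effort; stroke away)
β2 |Sf1  (Sf1: flow source, stroke at near end)
β0 |I1  (0-jn J1 has e-setter on 1)
β3 |R1  (0-jn J1 has e-setter on 1)
β4 |I2  (common-e at J1 fixed by 1)

bond 0 stroke at I1
bond 1 stroke at J1
bond 2 stroke at Sf1
bond 3 stroke at R1
bond 4 stroke at I2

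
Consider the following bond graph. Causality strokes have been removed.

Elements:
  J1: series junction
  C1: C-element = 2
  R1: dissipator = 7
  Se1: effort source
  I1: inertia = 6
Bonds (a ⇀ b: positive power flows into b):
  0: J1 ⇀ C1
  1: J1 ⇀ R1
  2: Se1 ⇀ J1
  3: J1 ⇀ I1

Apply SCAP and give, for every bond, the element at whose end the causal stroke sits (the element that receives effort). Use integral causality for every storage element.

#2 →J1  (Se1: effort source, stroke at far end)
#0 →J1  (C1: C, integral causality)
#3 →I1  (prefer integral on I1)
#1 →J1  (J1: bond 3 brought flow, rest push out)

bond 0 stroke→J1
bond 1 stroke→J1
bond 2 stroke→J1
bond 3 stroke→I1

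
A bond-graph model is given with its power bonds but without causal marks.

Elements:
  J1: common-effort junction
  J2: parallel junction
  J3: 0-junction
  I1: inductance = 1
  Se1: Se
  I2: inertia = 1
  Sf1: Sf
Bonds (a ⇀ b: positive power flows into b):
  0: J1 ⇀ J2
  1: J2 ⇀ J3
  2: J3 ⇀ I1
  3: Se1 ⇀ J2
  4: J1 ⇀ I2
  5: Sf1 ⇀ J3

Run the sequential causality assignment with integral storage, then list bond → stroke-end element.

#3 →J2  (Se1: effort source, stroke at far end)
#5 →Sf1  (Sf1: flow source, stroke at near end)
#0 →J1  (common-e at J2 fixed by 3)
#1 →J3  (0-jn J2 has e-setter on 3)
#2 →I1  (0-jn J3 has e-setter on 1)
#4 →I2  (J1: bond 0 brought effort, rest push out)

bond 0 →J1
bond 1 →J3
bond 2 →I1
bond 3 →J2
bond 4 →I2
bond 5 →Sf1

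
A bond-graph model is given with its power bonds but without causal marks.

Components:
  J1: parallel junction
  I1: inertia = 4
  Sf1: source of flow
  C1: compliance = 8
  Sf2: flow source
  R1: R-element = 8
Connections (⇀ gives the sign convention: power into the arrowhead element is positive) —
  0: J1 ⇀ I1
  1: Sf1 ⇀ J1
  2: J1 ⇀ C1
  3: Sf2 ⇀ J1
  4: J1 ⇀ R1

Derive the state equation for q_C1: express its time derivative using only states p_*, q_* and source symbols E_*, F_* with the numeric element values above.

dq_C1/dt = F_Sf1 + F_Sf2 - p_I1/4 - q_C1/64

β1 |Sf1  (Sf1: flow source, stroke at near end)
β3 |Sf2  (source Sf2 imposes f)
β0 |I1  (I1 integral (f out))
β2 |J1  (C1 integral (e out))
β4 |R1  (0-jn J1 has e-setter on 2)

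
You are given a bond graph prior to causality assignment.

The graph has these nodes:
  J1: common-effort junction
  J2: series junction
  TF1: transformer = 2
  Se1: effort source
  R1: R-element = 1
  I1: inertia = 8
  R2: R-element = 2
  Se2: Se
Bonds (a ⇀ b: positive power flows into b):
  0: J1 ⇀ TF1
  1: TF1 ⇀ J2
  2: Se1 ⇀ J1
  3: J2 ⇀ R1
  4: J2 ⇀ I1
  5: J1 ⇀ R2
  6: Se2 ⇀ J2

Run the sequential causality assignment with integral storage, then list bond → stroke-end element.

#2 |J1  (Se1: effort source, stroke at far end)
#6 |J2  (Se2 (Se) sets effort on bond)
#0 |TF1  (0-jn J1 has e-setter on 2)
#5 |R2  (J1 effort already set via bond 2)
#1 |J2  (TF TF1: opposite of bond 0)
#4 |I1  (I1 integral (f out))
#3 |J2  (1-jn J2 has f-setter on 4)

β0 stroke at TF1
β1 stroke at J2
β2 stroke at J1
β3 stroke at J2
β4 stroke at I1
β5 stroke at R2
β6 stroke at J2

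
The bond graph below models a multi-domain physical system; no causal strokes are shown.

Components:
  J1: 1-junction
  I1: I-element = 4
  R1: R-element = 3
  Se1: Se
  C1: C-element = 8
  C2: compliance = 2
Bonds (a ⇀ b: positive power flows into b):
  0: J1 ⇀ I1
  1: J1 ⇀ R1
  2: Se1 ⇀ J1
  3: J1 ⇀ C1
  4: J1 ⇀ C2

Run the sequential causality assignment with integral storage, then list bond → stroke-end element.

#2 stroke at J1  (Se1 (Se) sets effort on bond)
#0 stroke at I1  (I1 integral (f out))
#1 stroke at J1  (1-jn J1 has f-setter on 0)
#3 stroke at J1  (1-jn J1 has f-setter on 0)
#4 stroke at J1  (common-f at J1 fixed by 0)

#0 |I1
#1 |J1
#2 |J1
#3 |J1
#4 |J1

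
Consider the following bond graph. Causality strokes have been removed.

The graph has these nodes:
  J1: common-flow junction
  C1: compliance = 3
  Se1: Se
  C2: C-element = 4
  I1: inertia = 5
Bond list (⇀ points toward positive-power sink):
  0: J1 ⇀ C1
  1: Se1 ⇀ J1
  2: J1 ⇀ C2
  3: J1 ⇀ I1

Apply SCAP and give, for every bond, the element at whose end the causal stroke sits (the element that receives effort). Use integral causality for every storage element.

#0 |J1
#1 |J1
#2 |J1
#3 |I1

β1 |J1  (source Se1 imposes e)
β0 |J1  (C1 outputs effort q/C1)
β2 |J1  (C2: C, integral causality)
β3 |I1  (J1 needs exactly one f-in)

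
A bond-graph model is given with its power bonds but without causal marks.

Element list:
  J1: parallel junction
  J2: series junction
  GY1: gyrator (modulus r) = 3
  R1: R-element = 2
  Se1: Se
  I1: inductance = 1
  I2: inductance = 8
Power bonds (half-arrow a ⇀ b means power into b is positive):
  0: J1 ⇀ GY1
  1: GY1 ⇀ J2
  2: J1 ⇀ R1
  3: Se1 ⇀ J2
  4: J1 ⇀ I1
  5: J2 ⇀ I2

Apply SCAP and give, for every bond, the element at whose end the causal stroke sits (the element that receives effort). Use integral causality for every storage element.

b3 stroke→J2  (Se1: effort source, stroke at far end)
b4 stroke→I1  (prefer integral on I1)
b5 stroke→I2  (I2 integral (f out))
b1 stroke→J2  (1-jn J2 has f-setter on 5)
b0 stroke→J1  (through GY1, causality inverts; strokes same side of GY1)
b2 stroke→R1  (J1: bond 0 brought effort, rest push out)

bond 0 stroke→J1
bond 1 stroke→J2
bond 2 stroke→R1
bond 3 stroke→J2
bond 4 stroke→I1
bond 5 stroke→I2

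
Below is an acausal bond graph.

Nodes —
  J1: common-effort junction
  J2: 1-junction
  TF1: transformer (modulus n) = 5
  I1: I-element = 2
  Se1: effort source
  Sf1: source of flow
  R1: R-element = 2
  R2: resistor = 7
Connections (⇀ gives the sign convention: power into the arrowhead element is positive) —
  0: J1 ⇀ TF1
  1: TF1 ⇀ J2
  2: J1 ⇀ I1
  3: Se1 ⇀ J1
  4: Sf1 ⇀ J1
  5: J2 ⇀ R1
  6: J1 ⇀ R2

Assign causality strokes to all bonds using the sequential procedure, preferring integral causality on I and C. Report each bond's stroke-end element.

b3 stroke at J1  (Se1 fixes effort; stroke away)
b4 stroke at Sf1  (Sf1 (Sf) sets flow on bond)
b0 stroke at TF1  (J1 effort already set via bond 3)
b2 stroke at I1  (0-jn J1 has e-setter on 3)
b6 stroke at R2  (J1: bond 3 brought effort, rest push out)
b1 stroke at J2  (TF TF1: opposite of bond 0)
b5 stroke at R1  (only one flow-in slot at J2)

#0 |TF1
#1 |J2
#2 |I1
#3 |J1
#4 |Sf1
#5 |R1
#6 |R2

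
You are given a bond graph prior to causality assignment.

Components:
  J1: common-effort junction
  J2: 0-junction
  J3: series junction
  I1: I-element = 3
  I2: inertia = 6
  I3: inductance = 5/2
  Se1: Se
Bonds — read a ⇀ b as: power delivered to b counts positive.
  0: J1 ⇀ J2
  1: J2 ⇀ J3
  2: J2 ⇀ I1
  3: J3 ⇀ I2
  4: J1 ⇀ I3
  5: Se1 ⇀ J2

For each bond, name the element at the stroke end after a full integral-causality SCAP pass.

β0 →J1
β1 →J3
β2 →I1
β3 →I2
β4 →I3
β5 →J2

b5 →J2  (Se1 (Se) sets effort on bond)
b0 →J1  (J2: bond 5 brought effort, rest push out)
b1 →J3  (0-jn J2 has e-setter on 5)
b2 →I1  (J2: bond 5 brought effort, rest push out)
b3 →I2  (J3 needs exactly one f-in)
b4 →I3  (J1 effort already set via bond 0)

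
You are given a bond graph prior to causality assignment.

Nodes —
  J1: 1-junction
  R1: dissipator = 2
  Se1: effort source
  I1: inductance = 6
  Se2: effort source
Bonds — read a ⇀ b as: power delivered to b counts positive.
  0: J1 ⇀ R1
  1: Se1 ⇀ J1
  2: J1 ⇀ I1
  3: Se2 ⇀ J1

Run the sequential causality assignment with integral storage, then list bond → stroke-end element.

b0 →J1
b1 →J1
b2 →I1
b3 →J1

#1 |J1  (Se1: effort source, stroke at far end)
#3 |J1  (Se2 (Se) sets effort on bond)
#2 |I1  (prefer integral on I1)
#0 |J1  (common-f at J1 fixed by 2)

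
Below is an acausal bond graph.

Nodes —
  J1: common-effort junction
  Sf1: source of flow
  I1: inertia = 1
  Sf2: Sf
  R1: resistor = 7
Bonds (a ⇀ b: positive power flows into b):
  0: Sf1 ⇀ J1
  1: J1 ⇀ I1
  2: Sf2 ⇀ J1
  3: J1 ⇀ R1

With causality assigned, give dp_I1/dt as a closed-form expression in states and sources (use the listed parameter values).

dp_I1/dt = 7*F_Sf1 + 7*F_Sf2 - 7*p_I1

β0 stroke at Sf1  (Sf1 fixes flow; stroke at Sf1)
β2 stroke at Sf2  (source Sf2 imposes f)
β1 stroke at I1  (prefer integral on I1)
β3 stroke at J1  (closing 0-jn rule on J1)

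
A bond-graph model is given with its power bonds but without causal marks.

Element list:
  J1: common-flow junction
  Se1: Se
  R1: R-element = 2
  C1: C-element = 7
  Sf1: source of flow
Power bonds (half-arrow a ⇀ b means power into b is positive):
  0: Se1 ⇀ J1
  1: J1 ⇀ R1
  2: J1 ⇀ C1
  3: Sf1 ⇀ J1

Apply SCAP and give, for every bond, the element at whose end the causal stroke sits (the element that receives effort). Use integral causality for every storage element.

bond 0 →J1
bond 1 →J1
bond 2 →J1
bond 3 →Sf1

#0 stroke at J1  (Se1 fixes effort; stroke away)
#3 stroke at Sf1  (source Sf1 imposes f)
#1 stroke at J1  (J1 flow already set via bond 3)
#2 stroke at J1  (J1: bond 3 brought flow, rest push out)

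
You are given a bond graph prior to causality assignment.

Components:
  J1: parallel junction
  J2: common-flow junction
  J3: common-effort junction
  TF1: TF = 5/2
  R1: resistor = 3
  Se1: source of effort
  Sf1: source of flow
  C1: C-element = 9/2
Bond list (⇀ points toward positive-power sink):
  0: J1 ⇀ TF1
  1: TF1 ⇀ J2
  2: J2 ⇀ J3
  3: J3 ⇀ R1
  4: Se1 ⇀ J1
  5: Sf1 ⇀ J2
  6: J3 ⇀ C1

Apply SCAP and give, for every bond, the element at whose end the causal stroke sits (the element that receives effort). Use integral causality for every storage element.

β4 |J1  (source Se1 imposes e)
β5 |Sf1  (Sf1 (Sf) sets flow on bond)
β0 |TF1  (J1 effort already set via bond 4)
β1 |J2  (common-f at J2 fixed by 5)
β2 |J2  (J2: bond 5 brought flow, rest push out)
β6 |J3  (C1 integral (e out))
β3 |R1  (J3 effort already set via bond 6)

bond 0 stroke at TF1
bond 1 stroke at J2
bond 2 stroke at J2
bond 3 stroke at R1
bond 4 stroke at J1
bond 5 stroke at Sf1
bond 6 stroke at J3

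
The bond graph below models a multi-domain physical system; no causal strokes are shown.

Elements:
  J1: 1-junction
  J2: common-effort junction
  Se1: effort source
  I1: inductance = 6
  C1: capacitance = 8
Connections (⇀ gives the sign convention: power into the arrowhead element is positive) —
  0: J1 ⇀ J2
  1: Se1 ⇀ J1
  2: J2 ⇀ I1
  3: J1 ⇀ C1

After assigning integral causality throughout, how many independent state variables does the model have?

2  (C1, I1 all integral)

β1 →J1  (source Se1 imposes e)
β2 →I1  (I1 integral (f out))
β0 →J2  (only one effort-in slot at J2)
β3 →J1  (1-jn J1 has f-setter on 0)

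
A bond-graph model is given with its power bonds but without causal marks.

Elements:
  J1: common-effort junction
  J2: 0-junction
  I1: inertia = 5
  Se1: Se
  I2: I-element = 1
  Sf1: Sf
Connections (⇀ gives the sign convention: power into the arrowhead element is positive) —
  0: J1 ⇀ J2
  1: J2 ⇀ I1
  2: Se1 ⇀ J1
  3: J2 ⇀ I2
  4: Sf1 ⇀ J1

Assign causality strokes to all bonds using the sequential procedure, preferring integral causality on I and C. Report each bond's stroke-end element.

β0 stroke at J2
β1 stroke at I1
β2 stroke at J1
β3 stroke at I2
β4 stroke at Sf1

β2 stroke at J1  (Se1 fixes effort; stroke away)
β4 stroke at Sf1  (Sf1: flow source, stroke at near end)
β0 stroke at J2  (J1: bond 2 brought effort, rest push out)
β1 stroke at I1  (0-jn J2 has e-setter on 0)
β3 stroke at I2  (common-e at J2 fixed by 0)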